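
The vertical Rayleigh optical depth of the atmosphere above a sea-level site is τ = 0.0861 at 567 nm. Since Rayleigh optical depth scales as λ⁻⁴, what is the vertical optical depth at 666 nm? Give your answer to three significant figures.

τ(666 nm) = τ(567 nm) × (567/666)⁴ = 0.0861 × (0.8514)⁴ = 0.0861 × 0.5253 = 0.0452.

0.0452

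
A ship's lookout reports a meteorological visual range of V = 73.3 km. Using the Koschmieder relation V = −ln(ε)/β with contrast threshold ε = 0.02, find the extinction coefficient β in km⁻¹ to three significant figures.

β = −ln(0.02) / V = 3.912 / 73.3 = 0.0534 km⁻¹.

0.0534 km⁻¹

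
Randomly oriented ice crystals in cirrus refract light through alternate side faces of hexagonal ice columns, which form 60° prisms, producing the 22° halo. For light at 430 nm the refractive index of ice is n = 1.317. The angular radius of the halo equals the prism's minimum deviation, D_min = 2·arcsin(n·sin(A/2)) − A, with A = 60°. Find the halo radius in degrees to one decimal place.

n·sin(A/2) = 1.317 × sin 30° = 1.317 × 0.5000 = 0.6585.
D_min = 2·arcsin(0.6585) − 60° = 2 × 41.186° − 60° = 22.371°.

22.4°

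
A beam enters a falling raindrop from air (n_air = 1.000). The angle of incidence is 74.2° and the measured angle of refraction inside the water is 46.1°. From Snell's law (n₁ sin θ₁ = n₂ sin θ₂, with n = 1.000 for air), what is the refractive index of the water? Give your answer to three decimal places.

1.335

n = sin θ_i / sin θ_r = sin 74.2° / sin 46.1° = 0.9622 / 0.7206 = 1.3354.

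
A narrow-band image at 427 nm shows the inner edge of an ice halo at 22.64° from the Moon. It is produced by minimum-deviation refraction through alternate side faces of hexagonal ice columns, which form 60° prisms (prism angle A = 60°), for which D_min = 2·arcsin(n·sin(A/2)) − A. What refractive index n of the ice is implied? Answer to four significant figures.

1.321

Rearranging: n = sin((D_min + A)/2) / sin(A/2).
(D_min + A)/2 = (22.64° + 60°)/2 = 41.320°.
n = sin 41.320° / sin 30° = 0.6603 / 0.5000 = 1.3205.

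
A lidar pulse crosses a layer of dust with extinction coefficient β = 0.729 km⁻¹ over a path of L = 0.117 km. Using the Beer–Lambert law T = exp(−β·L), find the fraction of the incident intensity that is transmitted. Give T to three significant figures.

τ = β·L = 0.729 × 0.117 = 0.0853.
T = exp(−0.0853) = 0.9182.

0.918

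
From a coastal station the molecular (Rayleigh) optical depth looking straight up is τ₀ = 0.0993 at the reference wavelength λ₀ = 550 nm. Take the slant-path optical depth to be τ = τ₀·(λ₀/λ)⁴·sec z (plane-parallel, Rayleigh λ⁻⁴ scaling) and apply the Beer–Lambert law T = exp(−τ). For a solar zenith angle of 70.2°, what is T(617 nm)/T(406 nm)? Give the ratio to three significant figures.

Airmass: sec 70.2° = 2.9521.
τ(617 nm) = 0.0993 × (550/617)⁴ × 2.9521 = 0.0993 × 0.6314 × 2.9521 = 0.1851.
τ(406 nm) = 0.0993 × (550/406)⁴ × 2.9521 = 0.0993 × 3.3678 × 2.9521 = 0.9873.
T(617)/T(406) = exp(τ_B − τ_A) = exp(0.8022) = 2.2304.

2.23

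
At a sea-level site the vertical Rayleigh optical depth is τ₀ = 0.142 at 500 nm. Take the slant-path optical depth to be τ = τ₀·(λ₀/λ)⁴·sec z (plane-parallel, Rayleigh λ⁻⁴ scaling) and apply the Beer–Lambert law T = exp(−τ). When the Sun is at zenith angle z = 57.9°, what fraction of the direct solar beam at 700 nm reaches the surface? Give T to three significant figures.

sec 57.9° = 1.8818.
τ = 0.142 × (500/700)⁴ × 1.8818 = 0.142 × 0.2603 × 1.8818 = 0.0696.
T = exp(−0.0696) = 0.9328.

0.933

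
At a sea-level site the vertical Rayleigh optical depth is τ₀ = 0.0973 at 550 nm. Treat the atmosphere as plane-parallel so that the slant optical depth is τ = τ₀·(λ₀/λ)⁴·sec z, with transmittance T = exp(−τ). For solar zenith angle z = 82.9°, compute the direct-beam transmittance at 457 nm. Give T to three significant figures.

sec 82.9° = 8.0905.
τ = 0.0973 × (550/457)⁴ × 8.0905 = 0.0973 × 2.0979 × 8.0905 = 1.6515.
T = exp(−1.6515) = 0.1918.

0.192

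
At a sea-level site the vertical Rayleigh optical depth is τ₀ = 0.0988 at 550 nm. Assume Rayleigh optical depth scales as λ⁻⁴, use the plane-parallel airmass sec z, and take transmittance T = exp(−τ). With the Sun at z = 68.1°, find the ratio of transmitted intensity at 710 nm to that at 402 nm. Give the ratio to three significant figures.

Airmass: sec 68.1° = 2.6811.
τ(710 nm) = 0.0988 × (550/710)⁴ × 2.6811 = 0.0988 × 0.3601 × 2.6811 = 0.0954.
τ(402 nm) = 0.0988 × (550/402)⁴ × 2.6811 = 0.0988 × 3.5039 × 2.6811 = 0.9281.
T(710)/T(402) = exp(τ_B − τ_A) = exp(0.8327) = 2.2996.

2.30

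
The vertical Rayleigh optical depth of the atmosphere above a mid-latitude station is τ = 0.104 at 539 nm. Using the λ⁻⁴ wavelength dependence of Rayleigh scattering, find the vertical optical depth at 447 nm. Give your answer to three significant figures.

τ(447 nm) = τ(539 nm) × (539/447)⁴ = 0.104 × (1.2058)⁴ = 0.104 × 2.1141 = 0.2199.

0.220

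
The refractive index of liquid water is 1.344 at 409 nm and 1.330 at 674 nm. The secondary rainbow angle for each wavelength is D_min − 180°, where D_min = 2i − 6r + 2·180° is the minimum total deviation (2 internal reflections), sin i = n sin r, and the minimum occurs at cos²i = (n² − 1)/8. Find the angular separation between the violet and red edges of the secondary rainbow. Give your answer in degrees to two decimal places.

3.63°

At 409 nm (n = 1.344): cos²i = 0.10079 → i = 71.490°, r = 44.874°, D_min = 233.733°, rainbow angle = 53.733°.
At 674 nm (n = 1.330): cos²i = 0.09611 → i = 71.940°, r = 45.630°, D_min = 230.101°, rainbow angle = 50.101°.
Angular width = |53.733° − 50.101°| = 3.632°.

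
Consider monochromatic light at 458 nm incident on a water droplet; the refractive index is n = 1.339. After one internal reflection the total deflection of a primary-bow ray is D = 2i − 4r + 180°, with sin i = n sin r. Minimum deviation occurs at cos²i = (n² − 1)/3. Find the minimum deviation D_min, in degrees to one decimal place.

cos²i = (1.79292 − 1)/3 = 0.26431; i = arccos(0.51411) = 59.062°.
sin r = sin 59.062°/1.339 = 0.64057; r = 39.834°.
D_min = 2·59.062° − 4·39.834° + 180° = 138.786°.

138.8°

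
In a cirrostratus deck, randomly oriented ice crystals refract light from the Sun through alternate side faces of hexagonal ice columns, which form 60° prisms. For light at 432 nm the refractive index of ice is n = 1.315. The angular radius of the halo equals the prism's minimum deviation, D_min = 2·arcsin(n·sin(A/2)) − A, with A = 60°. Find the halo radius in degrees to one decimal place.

22.2°

n·sin(A/2) = 1.315 × sin 30° = 1.315 × 0.5000 = 0.6575.
D_min = 2·arcsin(0.6575) − 60° = 2 × 41.109° − 60° = 22.219°.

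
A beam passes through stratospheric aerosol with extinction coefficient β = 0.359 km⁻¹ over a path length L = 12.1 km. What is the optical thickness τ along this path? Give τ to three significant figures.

4.34

τ = β·L = 0.359 × 12.1 = 4.3439.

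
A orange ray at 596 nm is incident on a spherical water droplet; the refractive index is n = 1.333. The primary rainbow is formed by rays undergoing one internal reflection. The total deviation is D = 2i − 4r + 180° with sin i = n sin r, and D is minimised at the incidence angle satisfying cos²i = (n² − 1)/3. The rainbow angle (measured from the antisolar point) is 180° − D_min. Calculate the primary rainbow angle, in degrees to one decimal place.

42.1°

cos²i = (1.77689 − 1)/3 = 0.25896; i = arccos(0.50888) = 59.410°.
sin r = sin 59.410°/1.333 = 0.64579; r = 40.225°.
D_min = 2·59.410° − 4·40.225° + 180° = 137.922°.
Rainbow angle = 180° − D_min = 42.078°.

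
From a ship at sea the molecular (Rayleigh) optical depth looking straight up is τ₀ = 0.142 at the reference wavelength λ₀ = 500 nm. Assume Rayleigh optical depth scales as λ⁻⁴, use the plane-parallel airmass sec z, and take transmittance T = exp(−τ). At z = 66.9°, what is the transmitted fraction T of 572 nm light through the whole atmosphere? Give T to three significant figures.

sec 66.9° = 2.5488.
τ = 0.142 × (500/572)⁴ × 2.5488 = 0.142 × 0.5838 × 2.5488 = 0.2113.
T = exp(−0.2113) = 0.8095.

0.810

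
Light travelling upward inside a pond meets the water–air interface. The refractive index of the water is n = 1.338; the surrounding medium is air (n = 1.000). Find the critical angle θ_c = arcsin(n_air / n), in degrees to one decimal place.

sin θ_c = n_air / n = 1.000 / 1.338 = 0.7474.
θ_c = arcsin(0.7474) = 48.36°.

48.4°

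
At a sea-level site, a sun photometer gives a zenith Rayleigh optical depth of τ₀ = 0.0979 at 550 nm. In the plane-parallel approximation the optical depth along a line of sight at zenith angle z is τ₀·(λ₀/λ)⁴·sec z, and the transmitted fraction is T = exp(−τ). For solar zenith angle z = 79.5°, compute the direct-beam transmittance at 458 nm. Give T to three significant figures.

0.327

sec 79.5° = 5.4874.
τ = 0.0979 × (550/458)⁴ × 5.4874 = 0.0979 × 2.0796 × 5.4874 = 1.1172.
T = exp(−1.1172) = 0.3272.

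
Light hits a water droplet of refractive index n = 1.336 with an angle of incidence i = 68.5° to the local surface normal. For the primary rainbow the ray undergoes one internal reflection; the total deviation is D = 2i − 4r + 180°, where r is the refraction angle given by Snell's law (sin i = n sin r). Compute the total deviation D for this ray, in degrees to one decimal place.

140.4°

sin r = sin 68.5° / 1.336 = 0.9304/1.336 = 0.6964; r = 44.14°.
D = 2·68.5° − 4·44.14° + 180° = 137.00° − 176.56° + 180° = 140.44°.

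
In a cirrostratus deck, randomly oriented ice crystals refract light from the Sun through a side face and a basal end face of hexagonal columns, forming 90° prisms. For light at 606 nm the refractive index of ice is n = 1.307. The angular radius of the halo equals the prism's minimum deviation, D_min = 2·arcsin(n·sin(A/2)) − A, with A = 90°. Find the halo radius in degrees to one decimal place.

45.1°

n·sin(A/2) = 1.307 × sin 45° = 1.307 × 0.7071 = 0.9242.
D_min = 2·arcsin(0.9242) − 90° = 2 × 67.546° − 90° = 45.093°.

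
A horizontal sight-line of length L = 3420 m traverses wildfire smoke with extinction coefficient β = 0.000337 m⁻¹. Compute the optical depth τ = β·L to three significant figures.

1.15

τ = β·L = 0.000337 × 3420 = 1.1525.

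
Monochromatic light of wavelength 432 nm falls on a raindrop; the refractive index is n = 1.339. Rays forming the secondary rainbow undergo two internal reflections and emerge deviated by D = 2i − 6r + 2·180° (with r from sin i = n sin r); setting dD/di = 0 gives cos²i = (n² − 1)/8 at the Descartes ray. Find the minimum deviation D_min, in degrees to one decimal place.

cos²i = (1.79292 − 1)/8 = 0.09912; i = arccos(0.31483) = 71.650°.
sin r = sin 71.650°/1.339 = 0.70885; r = 45.141°.
D_min = 2·71.650° − 6·45.141° + 360° = 232.451°.

232.5°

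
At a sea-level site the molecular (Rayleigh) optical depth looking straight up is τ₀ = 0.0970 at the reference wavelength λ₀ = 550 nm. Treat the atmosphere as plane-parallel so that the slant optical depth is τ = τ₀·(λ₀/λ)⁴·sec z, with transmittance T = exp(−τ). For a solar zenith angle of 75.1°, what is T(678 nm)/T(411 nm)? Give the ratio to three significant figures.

2.85

Airmass: sec 75.1° = 3.8890.
τ(678 nm) = 0.0970 × (550/678)⁴ × 3.8890 = 0.0970 × 0.4330 × 3.8890 = 0.1634.
τ(411 nm) = 0.0970 × (550/411)⁴ × 3.8890 = 0.0970 × 3.2069 × 3.8890 = 1.2098.
T(678)/T(411) = exp(τ_B − τ_A) = exp(1.0464) = 2.8474.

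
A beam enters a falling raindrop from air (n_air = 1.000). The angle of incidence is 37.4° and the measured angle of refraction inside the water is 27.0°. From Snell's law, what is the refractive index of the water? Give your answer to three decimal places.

n = sin θ_i / sin θ_r = sin 37.4° / sin 27.0° = 0.6074 / 0.4540 = 1.3379.

1.338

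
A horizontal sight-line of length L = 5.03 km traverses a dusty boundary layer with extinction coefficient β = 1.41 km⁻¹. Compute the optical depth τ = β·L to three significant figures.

τ = β·L = 1.41 × 5.03 = 7.0923.

7.09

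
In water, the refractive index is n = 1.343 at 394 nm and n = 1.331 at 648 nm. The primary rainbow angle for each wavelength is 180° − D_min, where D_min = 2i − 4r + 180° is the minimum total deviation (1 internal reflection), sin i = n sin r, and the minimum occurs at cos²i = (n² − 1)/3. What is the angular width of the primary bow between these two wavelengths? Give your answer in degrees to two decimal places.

1.72°

At 394 nm (n = 1.343): cos²i = 0.26788 → i = 58.830°, r = 39.577°, D_min = 139.354°, rainbow angle = 40.646°.
At 648 nm (n = 1.331): cos²i = 0.25719 → i = 59.527°, r = 40.356°, D_min = 137.630°, rainbow angle = 42.370°.
Angular width = |40.646° − 42.370°| = 1.724°.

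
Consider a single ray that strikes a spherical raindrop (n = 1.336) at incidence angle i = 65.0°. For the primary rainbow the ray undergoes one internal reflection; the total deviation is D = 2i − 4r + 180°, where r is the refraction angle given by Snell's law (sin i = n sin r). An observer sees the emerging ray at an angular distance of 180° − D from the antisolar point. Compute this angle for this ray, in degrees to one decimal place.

40.9°

sin r = sin 65.0° / 1.336 = 0.9063/1.336 = 0.6784; r = 42.72°.
D = 2·65.0° − 4·42.72° + 180° = 130.00° − 170.87° + 180° = 139.13°.
Angle from antisolar point = 180° − D = 40.87°.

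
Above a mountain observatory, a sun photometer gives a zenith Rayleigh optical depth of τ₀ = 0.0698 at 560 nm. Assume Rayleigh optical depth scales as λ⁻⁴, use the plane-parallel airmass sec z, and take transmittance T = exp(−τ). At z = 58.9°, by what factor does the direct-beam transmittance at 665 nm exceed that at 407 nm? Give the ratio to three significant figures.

1.52

Airmass: sec 58.9° = 1.9360.
τ(665 nm) = 0.0698 × (560/665)⁴ × 1.9360 = 0.0698 × 0.5029 × 1.9360 = 0.0680.
τ(407 nm) = 0.0698 × (560/407)⁴ × 1.9360 = 0.0698 × 3.5841 × 1.9360 = 0.4843.
T(665)/T(407) = exp(τ_B − τ_A) = exp(0.4164) = 1.5164.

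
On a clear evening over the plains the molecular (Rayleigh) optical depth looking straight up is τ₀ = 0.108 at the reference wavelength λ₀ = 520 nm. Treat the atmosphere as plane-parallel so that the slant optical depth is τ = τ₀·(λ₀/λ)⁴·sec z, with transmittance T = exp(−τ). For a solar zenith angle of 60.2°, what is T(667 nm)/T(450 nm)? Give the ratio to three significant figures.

1.36

Airmass: sec 60.2° = 2.0122.
τ(667 nm) = 0.108 × (520/667)⁴ × 2.0122 = 0.108 × 0.3694 × 2.0122 = 0.0803.
τ(450 nm) = 0.108 × (520/450)⁴ × 2.0122 = 0.108 × 1.7830 × 2.0122 = 0.3875.
T(667)/T(450) = exp(τ_B − τ_A) = exp(0.3072) = 1.3596.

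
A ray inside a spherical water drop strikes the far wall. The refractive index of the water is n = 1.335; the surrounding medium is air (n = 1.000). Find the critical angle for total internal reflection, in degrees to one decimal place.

sin θ_c = n_air / n = 1.000 / 1.335 = 0.7491.
θ_c = arcsin(0.7491) = 48.51°.

48.5°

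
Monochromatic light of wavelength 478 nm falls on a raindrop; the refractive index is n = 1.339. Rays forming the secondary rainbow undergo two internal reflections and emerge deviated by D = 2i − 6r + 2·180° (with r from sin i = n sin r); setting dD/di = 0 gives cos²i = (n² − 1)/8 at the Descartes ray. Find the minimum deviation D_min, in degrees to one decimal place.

cos²i = (1.79292 − 1)/8 = 0.09912; i = arccos(0.31483) = 71.650°.
sin r = sin 71.650°/1.339 = 0.70885; r = 45.141°.
D_min = 2·71.650° − 6·45.141° + 360° = 232.451°.

232.5°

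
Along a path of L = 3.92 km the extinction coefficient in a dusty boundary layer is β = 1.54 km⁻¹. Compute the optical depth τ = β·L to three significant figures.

τ = β·L = 1.54 × 3.92 = 6.0368.

6.04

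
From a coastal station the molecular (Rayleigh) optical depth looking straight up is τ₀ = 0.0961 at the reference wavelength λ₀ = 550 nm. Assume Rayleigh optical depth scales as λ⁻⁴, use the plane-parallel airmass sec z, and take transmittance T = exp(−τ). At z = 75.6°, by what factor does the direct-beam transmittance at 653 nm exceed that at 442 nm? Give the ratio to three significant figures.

Airmass: sec 75.6° = 4.0211.
τ(653 nm) = 0.0961 × (550/653)⁴ × 4.0211 = 0.0961 × 0.5033 × 4.0211 = 0.1945.
τ(442 nm) = 0.0961 × (550/442)⁴ × 4.0211 = 0.0961 × 2.3975 × 4.0211 = 0.9265.
T(653)/T(442) = exp(τ_B − τ_A) = exp(0.7320) = 2.0792.

2.08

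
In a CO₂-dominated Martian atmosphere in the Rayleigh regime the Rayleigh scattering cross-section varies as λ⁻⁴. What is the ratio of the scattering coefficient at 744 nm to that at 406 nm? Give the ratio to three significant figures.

Rayleigh scattering ∝ λ⁻⁴, so the ratio of coefficients is the inverse fourth power of the wavelength ratio.
σ(744)/σ(406) = (406/744)⁴ = (0.5457)⁴ = 0.08868.

0.0887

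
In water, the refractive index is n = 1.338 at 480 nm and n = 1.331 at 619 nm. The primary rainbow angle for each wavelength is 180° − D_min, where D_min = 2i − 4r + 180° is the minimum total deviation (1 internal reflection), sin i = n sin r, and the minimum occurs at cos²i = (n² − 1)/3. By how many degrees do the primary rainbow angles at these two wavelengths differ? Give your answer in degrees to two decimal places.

1.01°

At 480 nm (n = 1.338): cos²i = 0.26341 → i = 59.120°, r = 39.899°, D_min = 138.643°, rainbow angle = 41.357°.
At 619 nm (n = 1.331): cos²i = 0.25719 → i = 59.527°, r = 40.356°, D_min = 137.630°, rainbow angle = 42.370°.
Angular width = |41.357° − 42.370°| = 1.013°.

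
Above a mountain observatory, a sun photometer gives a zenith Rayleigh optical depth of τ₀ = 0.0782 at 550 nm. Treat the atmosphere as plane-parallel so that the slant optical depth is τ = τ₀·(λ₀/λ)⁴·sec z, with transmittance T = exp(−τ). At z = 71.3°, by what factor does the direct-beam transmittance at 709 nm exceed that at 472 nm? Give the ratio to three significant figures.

Airmass: sec 71.3° = 3.1190.
τ(709 nm) = 0.0782 × (550/709)⁴ × 3.1190 = 0.0782 × 0.3621 × 3.1190 = 0.0883.
τ(472 nm) = 0.0782 × (550/472)⁴ × 3.1190 = 0.0782 × 1.8437 × 3.1190 = 0.4497.
T(709)/T(472) = exp(τ_B − τ_A) = exp(0.3614) = 1.4353.

1.44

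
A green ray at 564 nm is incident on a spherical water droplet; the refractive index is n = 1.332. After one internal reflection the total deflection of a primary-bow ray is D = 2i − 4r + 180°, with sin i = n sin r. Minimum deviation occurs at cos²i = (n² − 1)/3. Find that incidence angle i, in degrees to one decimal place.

cos²i = (1.332² − 1)/3 = (1.77422 − 1)/3 = 0.25807.
cos i = 0.50801, so i = 59.469°.

59.5°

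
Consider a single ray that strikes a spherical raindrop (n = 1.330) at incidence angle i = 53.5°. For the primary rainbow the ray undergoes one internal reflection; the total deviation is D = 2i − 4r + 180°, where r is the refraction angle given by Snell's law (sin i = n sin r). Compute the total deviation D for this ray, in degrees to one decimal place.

138.3°

sin r = sin 53.5° / 1.330 = 0.8039/1.330 = 0.6044; r = 37.19°.
D = 2·53.5° − 4·37.19° + 180° = 107.00° − 148.74° + 180° = 138.26°.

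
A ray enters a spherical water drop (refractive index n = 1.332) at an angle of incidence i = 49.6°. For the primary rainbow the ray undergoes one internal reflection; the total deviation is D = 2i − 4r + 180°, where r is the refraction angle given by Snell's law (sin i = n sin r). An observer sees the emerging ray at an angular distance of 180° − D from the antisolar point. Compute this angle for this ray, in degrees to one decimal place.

40.3°

sin r = sin 49.6° / 1.332 = 0.7615/1.332 = 0.5717; r = 34.87°.
D = 2·49.6° − 4·34.87° + 180° = 99.20° − 139.48° + 180° = 139.72°.
Angle from antisolar point = 180° − D = 40.28°.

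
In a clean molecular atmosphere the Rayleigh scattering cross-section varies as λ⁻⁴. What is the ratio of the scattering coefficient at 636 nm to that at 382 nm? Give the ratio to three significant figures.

Rayleigh scattering ∝ λ⁻⁴, so the ratio of coefficients is the inverse fourth power of the wavelength ratio.
σ(636)/σ(382) = (382/636)⁴ = (0.6006)⁴ = 0.1301.

0.130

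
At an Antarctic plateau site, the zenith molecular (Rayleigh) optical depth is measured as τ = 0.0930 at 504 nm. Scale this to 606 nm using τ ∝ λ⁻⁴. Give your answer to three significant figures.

0.0445

τ(606 nm) = τ(504 nm) × (504/606)⁴ = 0.0930 × (0.8317)⁴ = 0.0930 × 0.4784 = 0.0445.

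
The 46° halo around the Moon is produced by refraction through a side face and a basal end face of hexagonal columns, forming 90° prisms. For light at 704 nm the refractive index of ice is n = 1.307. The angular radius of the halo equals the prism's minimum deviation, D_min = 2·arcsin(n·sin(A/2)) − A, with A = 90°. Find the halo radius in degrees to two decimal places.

45.09°

n·sin(A/2) = 1.307 × sin 45° = 1.307 × 0.7071 = 0.9242.
D_min = 2·arcsin(0.9242) − 90° = 2 × 67.546° − 90° = 45.093°.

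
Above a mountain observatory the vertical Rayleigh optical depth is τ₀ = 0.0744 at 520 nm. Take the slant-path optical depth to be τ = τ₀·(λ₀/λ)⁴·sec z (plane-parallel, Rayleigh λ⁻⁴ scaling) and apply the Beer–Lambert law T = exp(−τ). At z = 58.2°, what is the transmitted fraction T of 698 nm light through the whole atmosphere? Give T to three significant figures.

0.957

sec 58.2° = 1.8977.
τ = 0.0744 × (520/698)⁴ × 1.8977 = 0.0744 × 0.3080 × 1.8977 = 0.0435.
T = exp(−0.0435) = 0.9574.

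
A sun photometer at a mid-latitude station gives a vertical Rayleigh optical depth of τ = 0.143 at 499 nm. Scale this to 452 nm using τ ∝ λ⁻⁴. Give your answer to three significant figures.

0.212

τ(452 nm) = τ(499 nm) × (499/452)⁴ = 0.143 × (1.1040)⁴ = 0.143 × 1.4854 = 0.2124.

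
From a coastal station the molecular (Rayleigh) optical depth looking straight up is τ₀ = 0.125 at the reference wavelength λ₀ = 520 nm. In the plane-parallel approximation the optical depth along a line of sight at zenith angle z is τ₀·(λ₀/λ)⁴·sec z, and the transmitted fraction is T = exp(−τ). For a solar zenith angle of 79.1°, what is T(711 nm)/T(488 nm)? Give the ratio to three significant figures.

Airmass: sec 79.1° = 5.2883.
τ(711 nm) = 0.125 × (520/711)⁴ × 5.2883 = 0.125 × 0.2861 × 5.2883 = 0.1891.
τ(488 nm) = 0.125 × (520/488)⁴ × 5.2883 = 0.125 × 1.2892 × 5.2883 = 0.8522.
T(711)/T(488) = exp(τ_B − τ_A) = exp(0.6631) = 1.9408.

1.94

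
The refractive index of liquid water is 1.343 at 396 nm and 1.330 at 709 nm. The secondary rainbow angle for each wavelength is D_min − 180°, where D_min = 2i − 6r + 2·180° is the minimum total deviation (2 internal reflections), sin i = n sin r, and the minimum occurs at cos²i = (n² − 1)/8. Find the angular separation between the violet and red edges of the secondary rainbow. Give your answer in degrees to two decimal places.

At 396 nm (n = 1.343): cos²i = 0.10046 → i = 71.522°, r = 44.928°, D_min = 233.478°, rainbow angle = 53.478°.
At 709 nm (n = 1.330): cos²i = 0.09611 → i = 71.940°, r = 45.630°, D_min = 230.101°, rainbow angle = 50.101°.
Angular width = |53.478° − 50.101°| = 3.377°.

3.38°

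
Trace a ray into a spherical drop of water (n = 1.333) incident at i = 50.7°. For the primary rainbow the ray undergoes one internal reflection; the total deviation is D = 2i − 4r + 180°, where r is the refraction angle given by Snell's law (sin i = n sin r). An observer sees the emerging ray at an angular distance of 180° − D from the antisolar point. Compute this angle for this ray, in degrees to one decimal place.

sin r = sin 50.7° / 1.333 = 0.7738/1.333 = 0.5805; r = 35.49°.
D = 2·50.7° − 4·35.49° + 180° = 101.40° − 141.95° + 180° = 139.45°.
Angle from antisolar point = 180° − D = 40.55°.

40.5°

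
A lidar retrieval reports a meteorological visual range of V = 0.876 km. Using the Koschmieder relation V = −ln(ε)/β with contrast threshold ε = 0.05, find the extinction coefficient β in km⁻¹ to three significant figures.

3.42 km⁻¹

β = −ln(0.05) / V = 2.996 / 0.876 = 3.4198 km⁻¹.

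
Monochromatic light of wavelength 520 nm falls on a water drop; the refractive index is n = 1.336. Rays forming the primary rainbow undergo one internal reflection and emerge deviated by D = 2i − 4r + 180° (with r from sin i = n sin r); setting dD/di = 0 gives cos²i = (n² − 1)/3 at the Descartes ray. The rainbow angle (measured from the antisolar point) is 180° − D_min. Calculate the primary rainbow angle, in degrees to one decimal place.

cos²i = (1.78490 − 1)/3 = 0.26163; i = arccos(0.51150) = 59.236°.
sin r = sin 59.236°/1.336 = 0.64318; r = 40.029°.
D_min = 2·59.236° − 4·40.029° + 180° = 138.356°.
Rainbow angle = 180° − D_min = 41.644°.

41.6°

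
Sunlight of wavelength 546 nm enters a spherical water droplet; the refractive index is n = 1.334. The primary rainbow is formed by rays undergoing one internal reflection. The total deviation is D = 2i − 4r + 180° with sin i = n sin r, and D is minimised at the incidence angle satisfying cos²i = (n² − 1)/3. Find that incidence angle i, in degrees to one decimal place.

59.4°

cos²i = (1.334² − 1)/3 = (1.77956 − 1)/3 = 0.25985.
cos i = 0.50976, so i = 59.352°.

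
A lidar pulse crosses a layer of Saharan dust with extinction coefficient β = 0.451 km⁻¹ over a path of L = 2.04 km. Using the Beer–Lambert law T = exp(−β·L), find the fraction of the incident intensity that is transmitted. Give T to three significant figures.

τ = β·L = 0.451 × 2.04 = 0.9200.
T = exp(−0.9200) = 0.3985.

0.399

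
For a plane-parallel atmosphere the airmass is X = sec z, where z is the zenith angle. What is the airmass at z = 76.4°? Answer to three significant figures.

4.25

X = sec z = 1/cos 76.4° = 1/0.2351 = 4.2527.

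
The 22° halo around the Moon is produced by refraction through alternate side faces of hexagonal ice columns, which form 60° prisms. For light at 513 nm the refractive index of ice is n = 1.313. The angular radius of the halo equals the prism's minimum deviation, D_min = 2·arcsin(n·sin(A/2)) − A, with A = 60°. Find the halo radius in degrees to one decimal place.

22.1°

n·sin(A/2) = 1.313 × sin 30° = 1.313 × 0.5000 = 0.6565.
D_min = 2·arcsin(0.6565) − 60° = 2 × 41.033° − 60° = 22.067°.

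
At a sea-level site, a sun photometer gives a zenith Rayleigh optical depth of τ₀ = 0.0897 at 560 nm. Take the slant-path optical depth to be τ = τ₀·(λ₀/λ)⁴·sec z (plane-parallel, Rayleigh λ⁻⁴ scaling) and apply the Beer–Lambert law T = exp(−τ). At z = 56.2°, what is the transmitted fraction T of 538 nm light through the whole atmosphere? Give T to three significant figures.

sec 56.2° = 1.7976.
τ = 0.0897 × (560/538)⁴ × 1.7976 = 0.0897 × 1.1739 × 1.7976 = 0.1893.
T = exp(−0.1893) = 0.8276.

0.828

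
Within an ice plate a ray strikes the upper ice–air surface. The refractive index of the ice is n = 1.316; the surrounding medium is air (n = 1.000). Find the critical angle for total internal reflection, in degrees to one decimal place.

sin θ_c = n_air / n = 1.000 / 1.316 = 0.7599.
θ_c = arcsin(0.7599) = 49.45°.

49.5°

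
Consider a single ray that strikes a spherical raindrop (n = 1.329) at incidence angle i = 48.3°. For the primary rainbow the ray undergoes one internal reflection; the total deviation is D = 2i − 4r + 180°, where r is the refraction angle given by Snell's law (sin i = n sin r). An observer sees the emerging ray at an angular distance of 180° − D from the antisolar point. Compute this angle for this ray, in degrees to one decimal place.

40.1°

sin r = sin 48.3° / 1.329 = 0.7466/1.329 = 0.5618; r = 34.18°.
D = 2·48.3° − 4·34.18° + 180° = 96.60° − 136.72° + 180° = 139.88°.
Angle from antisolar point = 180° − D = 40.12°.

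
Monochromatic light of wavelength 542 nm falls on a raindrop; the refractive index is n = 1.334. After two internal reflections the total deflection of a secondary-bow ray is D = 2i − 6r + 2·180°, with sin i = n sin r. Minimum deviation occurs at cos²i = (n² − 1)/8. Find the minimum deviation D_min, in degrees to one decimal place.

cos²i = (1.77956 − 1)/8 = 0.09744; i = arccos(0.31216) = 71.810°.
sin r = sin 71.810°/1.334 = 0.71217; r = 45.411°.
D_min = 2·71.810° − 6·45.411° + 360° = 231.153°.

231.2°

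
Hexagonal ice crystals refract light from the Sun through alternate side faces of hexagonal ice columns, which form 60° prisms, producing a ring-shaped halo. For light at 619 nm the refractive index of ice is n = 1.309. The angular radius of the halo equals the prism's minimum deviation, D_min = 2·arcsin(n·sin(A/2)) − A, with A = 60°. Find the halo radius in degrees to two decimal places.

n·sin(A/2) = 1.309 × sin 30° = 1.309 × 0.5000 = 0.6545.
D_min = 2·arcsin(0.6545) − 60° = 2 × 40.882° − 60° = 21.763°.

21.76°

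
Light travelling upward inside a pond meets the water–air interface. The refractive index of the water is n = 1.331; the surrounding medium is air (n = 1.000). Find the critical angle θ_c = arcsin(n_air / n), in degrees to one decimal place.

sin θ_c = n_air / n = 1.000 / 1.331 = 0.7513.
θ_c = arcsin(0.7513) = 48.70°.

48.7°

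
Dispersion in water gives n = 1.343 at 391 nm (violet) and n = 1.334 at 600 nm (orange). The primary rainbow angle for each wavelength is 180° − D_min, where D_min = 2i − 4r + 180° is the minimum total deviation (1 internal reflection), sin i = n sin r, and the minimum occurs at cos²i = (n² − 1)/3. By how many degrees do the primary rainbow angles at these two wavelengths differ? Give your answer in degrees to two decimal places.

1.29°

At 391 nm (n = 1.343): cos²i = 0.26788 → i = 58.830°, r = 39.577°, D_min = 139.354°, rainbow angle = 40.646°.
At 600 nm (n = 1.334): cos²i = 0.25985 → i = 59.352°, r = 40.159°, D_min = 138.067°, rainbow angle = 41.933°.
Angular width = |40.646° − 41.933°| = 1.287°.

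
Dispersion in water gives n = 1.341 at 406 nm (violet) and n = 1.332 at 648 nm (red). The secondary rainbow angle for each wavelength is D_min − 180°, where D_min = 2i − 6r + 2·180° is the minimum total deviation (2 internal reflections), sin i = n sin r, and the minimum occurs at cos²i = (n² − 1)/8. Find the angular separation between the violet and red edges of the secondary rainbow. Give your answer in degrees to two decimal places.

2.34°

At 406 nm (n = 1.341): cos²i = 0.09979 → i = 71.586°, r = 45.034°, D_min = 232.966°, rainbow angle = 52.966°.
At 648 nm (n = 1.332): cos²i = 0.09678 → i = 71.875°, r = 45.520°, D_min = 230.628°, rainbow angle = 50.628°.
Angular width = |52.966° − 50.628°| = 2.337°.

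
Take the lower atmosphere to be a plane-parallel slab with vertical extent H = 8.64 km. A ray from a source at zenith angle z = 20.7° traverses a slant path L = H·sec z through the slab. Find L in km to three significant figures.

9.24 km

sec z = 1/cos 20.7° = 1.0690.
L = 8.64 × 1.0690 = 9.236 km.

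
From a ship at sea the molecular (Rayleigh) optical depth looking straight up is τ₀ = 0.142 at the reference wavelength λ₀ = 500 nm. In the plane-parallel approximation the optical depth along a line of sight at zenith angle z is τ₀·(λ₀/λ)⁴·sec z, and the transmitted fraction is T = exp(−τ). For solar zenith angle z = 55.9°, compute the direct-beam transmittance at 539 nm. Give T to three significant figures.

0.829

sec 55.9° = 1.7837.
τ = 0.142 × (500/539)⁴ × 1.7837 = 0.142 × 0.7405 × 1.7837 = 0.1876.
T = exp(−0.1876) = 0.8290.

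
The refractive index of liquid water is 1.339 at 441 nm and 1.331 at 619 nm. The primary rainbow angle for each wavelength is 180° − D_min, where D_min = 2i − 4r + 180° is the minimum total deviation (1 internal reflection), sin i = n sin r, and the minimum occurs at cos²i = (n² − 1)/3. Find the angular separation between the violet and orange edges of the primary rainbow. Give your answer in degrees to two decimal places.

At 441 nm (n = 1.339): cos²i = 0.26431 → i = 59.062°, r = 39.834°, D_min = 138.786°, rainbow angle = 41.214°.
At 619 nm (n = 1.331): cos²i = 0.25719 → i = 59.527°, r = 40.356°, D_min = 137.630°, rainbow angle = 42.370°.
Angular width = |41.214° − 42.370°| = 1.156°.

1.16°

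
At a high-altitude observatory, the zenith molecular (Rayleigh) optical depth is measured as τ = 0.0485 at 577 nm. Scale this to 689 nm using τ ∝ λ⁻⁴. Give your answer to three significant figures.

0.0239

τ(689 nm) = τ(577 nm) × (577/689)⁴ = 0.0485 × (0.8374)⁴ = 0.0485 × 0.4918 = 0.0239.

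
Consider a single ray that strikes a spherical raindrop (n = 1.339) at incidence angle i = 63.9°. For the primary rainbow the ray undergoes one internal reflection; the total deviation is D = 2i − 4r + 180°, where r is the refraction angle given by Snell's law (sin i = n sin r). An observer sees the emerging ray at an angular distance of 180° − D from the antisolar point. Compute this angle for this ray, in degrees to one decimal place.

40.7°

sin r = sin 63.9° / 1.339 = 0.8980/1.339 = 0.6707; r = 42.12°.
D = 2·63.9° − 4·42.12° + 180° = 127.80° − 168.48° + 180° = 139.32°.
Angle from antisolar point = 180° − D = 40.68°.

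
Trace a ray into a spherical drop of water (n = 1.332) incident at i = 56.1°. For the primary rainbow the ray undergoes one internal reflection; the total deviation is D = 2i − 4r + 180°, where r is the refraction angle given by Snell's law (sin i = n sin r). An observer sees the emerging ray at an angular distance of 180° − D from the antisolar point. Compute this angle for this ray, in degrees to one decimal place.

sin r = sin 56.1° / 1.332 = 0.8300/1.332 = 0.6231; r = 38.55°.
D = 2·56.1° − 4·38.55° + 180° = 112.20° − 154.18° + 180° = 138.02°.
Angle from antisolar point = 180° − D = 41.98°.

42.0°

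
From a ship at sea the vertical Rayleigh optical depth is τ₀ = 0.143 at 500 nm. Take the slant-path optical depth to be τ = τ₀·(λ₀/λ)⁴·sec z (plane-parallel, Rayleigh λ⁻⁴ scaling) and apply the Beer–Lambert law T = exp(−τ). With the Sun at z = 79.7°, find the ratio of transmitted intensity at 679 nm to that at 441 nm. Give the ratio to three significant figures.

2.96

Airmass: sec 79.7° = 5.5928.
τ(679 nm) = 0.143 × (500/679)⁴ × 5.5928 = 0.143 × 0.2940 × 5.5928 = 0.2352.
τ(441 nm) = 0.143 × (500/441)⁴ × 5.5928 = 0.143 × 1.6524 × 5.5928 = 1.3216.
T(679)/T(441) = exp(τ_B − τ_A) = exp(1.0864) = 2.9636.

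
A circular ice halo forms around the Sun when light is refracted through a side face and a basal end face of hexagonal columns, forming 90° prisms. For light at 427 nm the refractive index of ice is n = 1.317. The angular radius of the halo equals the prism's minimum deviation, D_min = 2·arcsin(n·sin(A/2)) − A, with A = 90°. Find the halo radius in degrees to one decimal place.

n·sin(A/2) = 1.317 × sin 45° = 1.317 × 0.7071 = 0.9313.
D_min = 2·arcsin(0.9313) − 90° = 2 × 68.632° − 90° = 47.264°.

47.3°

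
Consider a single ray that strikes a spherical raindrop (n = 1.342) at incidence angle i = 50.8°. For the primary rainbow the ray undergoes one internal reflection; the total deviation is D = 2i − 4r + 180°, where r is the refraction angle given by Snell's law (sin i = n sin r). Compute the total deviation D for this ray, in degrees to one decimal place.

140.5°

sin r = sin 50.8° / 1.342 = 0.7749/1.342 = 0.5775; r = 35.27°.
D = 2·50.8° − 4·35.27° + 180° = 101.60° − 141.09° + 180° = 140.51°.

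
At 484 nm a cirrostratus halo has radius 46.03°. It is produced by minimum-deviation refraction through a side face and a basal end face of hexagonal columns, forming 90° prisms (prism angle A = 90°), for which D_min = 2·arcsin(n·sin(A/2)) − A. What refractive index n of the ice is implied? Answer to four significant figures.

1.311

Rearranging: n = sin((D_min + A)/2) / sin(A/2).
(D_min + A)/2 = (46.03° + 90°)/2 = 68.015°.
n = sin 68.015° / sin 45° = 0.9273 / 0.7071 = 1.3114.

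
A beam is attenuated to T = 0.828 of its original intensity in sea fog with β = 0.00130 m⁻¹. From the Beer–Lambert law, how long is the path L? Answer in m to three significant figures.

Beer–Lambert: T = exp(−βL) ⇒ L = −ln(T)/β = −ln(0.828)/0.00130 = 0.1887/0.00130 = 145.2 m.

145 m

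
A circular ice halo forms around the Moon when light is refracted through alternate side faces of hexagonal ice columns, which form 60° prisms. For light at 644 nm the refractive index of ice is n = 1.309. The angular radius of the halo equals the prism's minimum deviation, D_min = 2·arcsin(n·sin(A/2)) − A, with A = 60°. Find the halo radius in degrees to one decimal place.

21.8°

n·sin(A/2) = 1.309 × sin 30° = 1.309 × 0.5000 = 0.6545.
D_min = 2·arcsin(0.6545) − 60° = 2 × 40.882° − 60° = 21.763°.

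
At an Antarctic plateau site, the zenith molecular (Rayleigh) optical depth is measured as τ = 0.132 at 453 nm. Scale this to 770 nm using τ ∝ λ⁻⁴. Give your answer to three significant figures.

τ(770 nm) = τ(453 nm) × (453/770)⁴ = 0.132 × (0.5883)⁴ = 0.132 × 0.1198 = 0.0158.

0.0158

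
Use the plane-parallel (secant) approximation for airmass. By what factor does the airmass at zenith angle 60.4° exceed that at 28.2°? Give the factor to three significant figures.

X(60.4°)/X(28.2°) = sec 60.4° / sec 28.2° = cos 28.2° / cos 60.4° = 0.8813/0.4939 = 1.7842.

1.78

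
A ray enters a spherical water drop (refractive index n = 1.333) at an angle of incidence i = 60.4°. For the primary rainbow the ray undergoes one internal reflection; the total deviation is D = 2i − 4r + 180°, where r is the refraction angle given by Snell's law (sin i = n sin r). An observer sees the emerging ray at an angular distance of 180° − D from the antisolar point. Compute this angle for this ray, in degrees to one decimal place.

42.1°

sin r = sin 60.4° / 1.333 = 0.8695/1.333 = 0.6523; r = 40.71°.
D = 2·60.4° − 4·40.71° + 180° = 120.80° − 162.86° + 180° = 137.94°.
Angle from antisolar point = 180° − D = 42.06°.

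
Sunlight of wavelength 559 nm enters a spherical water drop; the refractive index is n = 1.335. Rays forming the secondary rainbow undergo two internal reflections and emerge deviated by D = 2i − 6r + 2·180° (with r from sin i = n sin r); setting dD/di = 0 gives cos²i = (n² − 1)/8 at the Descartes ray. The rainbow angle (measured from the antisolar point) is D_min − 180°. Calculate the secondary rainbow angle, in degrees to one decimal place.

cos²i = (1.78222 − 1)/8 = 0.09778; i = arccos(0.31269) = 71.778°.
sin r = sin 71.778°/1.335 = 0.71150; r = 45.357°.
D_min = 2·71.778° − 6·45.357° + 360° = 231.414°.
Rainbow angle = D_min − 180° = 51.414°.

51.4°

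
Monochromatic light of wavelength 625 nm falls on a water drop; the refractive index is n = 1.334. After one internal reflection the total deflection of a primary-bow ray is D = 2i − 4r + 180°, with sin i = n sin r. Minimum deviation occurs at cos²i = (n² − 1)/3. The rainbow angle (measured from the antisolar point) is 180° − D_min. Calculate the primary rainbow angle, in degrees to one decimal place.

cos²i = (1.77956 − 1)/3 = 0.25985; i = arccos(0.50976) = 59.352°.
sin r = sin 59.352°/1.334 = 0.64492; r = 40.159°.
D_min = 2·59.352° − 4·40.159° + 180° = 138.067°.
Rainbow angle = 180° − D_min = 41.933°.

41.9°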